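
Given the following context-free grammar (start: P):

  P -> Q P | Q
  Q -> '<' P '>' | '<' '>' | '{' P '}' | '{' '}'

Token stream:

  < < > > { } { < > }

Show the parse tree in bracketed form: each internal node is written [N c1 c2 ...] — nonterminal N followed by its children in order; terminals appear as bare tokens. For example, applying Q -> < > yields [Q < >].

P
Q P
< P > P
< Q > P
< < > > P
< < > > Q P
< < > > { } P
< < > > { } Q
< < > > { } { P }
< < > > { } { Q }
< < > > { } { < > }

[P [Q < [P [Q < >]] >] [P [Q { }] [P [Q { [P [Q < >]] }]]]]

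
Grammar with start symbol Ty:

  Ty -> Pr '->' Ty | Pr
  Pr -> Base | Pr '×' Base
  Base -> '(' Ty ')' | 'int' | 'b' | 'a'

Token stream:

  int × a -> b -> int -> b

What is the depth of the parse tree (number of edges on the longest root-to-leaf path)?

6

[Ty [Pr [Pr [Base int]] × [Base a]] -> [Ty [Pr [Base b]] -> [Ty [Pr [Base int]] -> [Ty [Pr [Base b]]]]]]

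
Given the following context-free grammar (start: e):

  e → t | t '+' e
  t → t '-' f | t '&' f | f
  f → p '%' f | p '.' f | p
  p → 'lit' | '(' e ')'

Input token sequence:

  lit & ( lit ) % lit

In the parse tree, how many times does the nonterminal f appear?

[e [t [t [f [p lit]]] & [f [p ( [e [t [f [p lit]]]] )] % [f [p lit]]]]]

4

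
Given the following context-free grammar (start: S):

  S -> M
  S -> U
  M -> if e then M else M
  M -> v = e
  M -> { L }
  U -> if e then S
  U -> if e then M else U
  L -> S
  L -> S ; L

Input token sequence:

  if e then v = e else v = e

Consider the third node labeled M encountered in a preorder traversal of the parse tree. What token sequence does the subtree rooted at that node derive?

[S [M if e then [M v = e] else [M v = e]]]

v = e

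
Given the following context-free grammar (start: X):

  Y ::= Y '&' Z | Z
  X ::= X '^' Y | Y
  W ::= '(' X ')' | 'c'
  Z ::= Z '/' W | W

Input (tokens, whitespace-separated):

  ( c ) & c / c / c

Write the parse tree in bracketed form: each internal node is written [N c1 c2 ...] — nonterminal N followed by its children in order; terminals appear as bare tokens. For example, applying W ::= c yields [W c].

[X [Y [Y [Z [W ( [X [Y [Z [W c]]]] )]]] & [Z [Z [Z [W c]] / [W c]] / [W c]]]]

X
Y
Y & Z
Z & Z
W & Z
( X ) & Z
( Y ) & Z
( Z ) & Z
( W ) & Z
( c ) & Z
( c ) & Z / W
( c ) & Z / W / W
( c ) & W / W / W
( c ) & c / W / W
( c ) & c / c / W
( c ) & c / c / c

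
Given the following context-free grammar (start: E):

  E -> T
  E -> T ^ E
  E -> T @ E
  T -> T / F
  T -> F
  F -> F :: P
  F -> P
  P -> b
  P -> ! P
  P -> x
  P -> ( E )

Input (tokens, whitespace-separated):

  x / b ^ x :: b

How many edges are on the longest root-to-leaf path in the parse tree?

[E [T [T [F [P x]]] / [F [P b]]] ^ [E [T [F [F [P x]] :: [P b]]]]]

6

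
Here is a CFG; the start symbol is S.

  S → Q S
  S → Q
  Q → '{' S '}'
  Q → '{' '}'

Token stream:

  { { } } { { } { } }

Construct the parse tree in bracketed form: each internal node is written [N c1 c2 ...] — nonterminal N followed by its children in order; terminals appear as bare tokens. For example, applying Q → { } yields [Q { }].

S
Q S
{ S } S
{ Q } S
{ { } } S
{ { } } Q
{ { } } { S }
{ { } } { Q S }
{ { } } { { } S }
{ { } } { { } Q }
{ { } } { { } { } }

[S [Q { [S [Q { }]] }] [S [Q { [S [Q { }] [S [Q { }]]] }]]]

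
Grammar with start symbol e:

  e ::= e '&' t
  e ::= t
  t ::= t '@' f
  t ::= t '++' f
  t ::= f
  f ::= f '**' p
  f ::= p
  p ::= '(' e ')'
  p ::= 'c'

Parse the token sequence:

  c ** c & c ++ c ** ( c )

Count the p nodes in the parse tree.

[e [e [t [f [f [p c]] ** [p c]]]] & [t [t [f [p c]]] ++ [f [f [p c]] ** [p ( [e [t [f [p c]]]] )]]]]

6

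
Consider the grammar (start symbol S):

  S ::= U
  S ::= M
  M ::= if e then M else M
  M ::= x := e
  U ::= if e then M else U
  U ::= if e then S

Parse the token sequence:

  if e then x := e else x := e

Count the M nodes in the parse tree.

[S [M if e then [M x := e] else [M x := e]]]

3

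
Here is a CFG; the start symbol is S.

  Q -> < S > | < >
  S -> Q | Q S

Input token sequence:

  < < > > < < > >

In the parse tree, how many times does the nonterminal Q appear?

[S [Q < [S [Q < >]] >] [S [Q < [S [Q < >]] >]]]

4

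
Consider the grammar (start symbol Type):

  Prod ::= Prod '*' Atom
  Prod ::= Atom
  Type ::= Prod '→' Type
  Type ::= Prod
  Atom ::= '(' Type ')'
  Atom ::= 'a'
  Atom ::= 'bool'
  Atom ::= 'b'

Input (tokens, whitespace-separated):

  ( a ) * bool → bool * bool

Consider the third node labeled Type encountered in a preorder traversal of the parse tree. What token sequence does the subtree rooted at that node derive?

bool * bool

[Type [Prod [Prod [Atom ( [Type [Prod [Atom a]]] )]] * [Atom bool]] → [Type [Prod [Prod [Atom bool]] * [Atom bool]]]]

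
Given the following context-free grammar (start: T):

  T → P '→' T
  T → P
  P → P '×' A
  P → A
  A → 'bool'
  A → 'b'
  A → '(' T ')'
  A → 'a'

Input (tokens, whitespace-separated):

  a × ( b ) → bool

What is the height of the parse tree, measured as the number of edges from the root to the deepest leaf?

[T [P [P [A a]] × [A ( [T [P [A b]]] )]] → [T [P [A bool]]]]

6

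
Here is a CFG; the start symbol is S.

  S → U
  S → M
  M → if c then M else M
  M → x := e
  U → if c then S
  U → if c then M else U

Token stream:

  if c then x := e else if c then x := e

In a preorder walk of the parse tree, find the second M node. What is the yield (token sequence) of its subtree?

x := e

[S [U if c then [M x := e] else [U if c then [S [M x := e]]]]]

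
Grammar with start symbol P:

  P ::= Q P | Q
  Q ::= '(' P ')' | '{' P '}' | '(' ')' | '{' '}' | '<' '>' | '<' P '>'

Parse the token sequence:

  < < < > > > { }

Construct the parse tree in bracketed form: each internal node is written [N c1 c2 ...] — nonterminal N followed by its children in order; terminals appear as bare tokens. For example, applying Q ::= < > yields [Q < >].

P
Q P
< P > P
< Q > P
< < P > > P
< < Q > > P
< < < > > > P
< < < > > > Q
< < < > > > { }

[P [Q < [P [Q < [P [Q < >]] >]] >] [P [Q { }]]]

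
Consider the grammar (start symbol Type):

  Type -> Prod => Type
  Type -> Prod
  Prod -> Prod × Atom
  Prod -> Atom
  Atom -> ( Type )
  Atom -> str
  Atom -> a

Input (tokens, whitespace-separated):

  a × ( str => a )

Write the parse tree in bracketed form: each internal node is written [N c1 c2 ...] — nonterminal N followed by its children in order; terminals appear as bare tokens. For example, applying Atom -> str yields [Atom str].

[Type [Prod [Prod [Atom a]] × [Atom ( [Type [Prod [Atom str]] => [Type [Prod [Atom a]]]] )]]]

Type
Prod
Prod × Atom
Atom × Atom
a × Atom
a × ( Type )
a × ( Prod => Type )
a × ( Atom => Type )
a × ( str => Type )
a × ( str => Prod )
a × ( str => Atom )
a × ( str => a )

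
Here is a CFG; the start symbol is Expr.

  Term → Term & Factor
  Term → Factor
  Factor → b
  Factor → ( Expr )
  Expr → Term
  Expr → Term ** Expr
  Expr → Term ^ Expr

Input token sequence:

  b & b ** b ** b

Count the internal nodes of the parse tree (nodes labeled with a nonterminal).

[Expr [Term [Term [Factor b]] & [Factor b]] ** [Expr [Term [Factor b]] ** [Expr [Term [Factor b]]]]]

11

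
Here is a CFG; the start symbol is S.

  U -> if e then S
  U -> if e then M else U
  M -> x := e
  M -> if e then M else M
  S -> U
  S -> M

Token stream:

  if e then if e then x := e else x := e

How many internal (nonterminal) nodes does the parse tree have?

6

[S [U if e then [S [M if e then [M x := e] else [M x := e]]]]]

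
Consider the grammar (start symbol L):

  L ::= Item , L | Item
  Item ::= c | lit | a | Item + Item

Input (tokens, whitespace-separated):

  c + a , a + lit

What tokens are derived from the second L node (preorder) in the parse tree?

a + lit

[L [Item [Item c] + [Item a]] , [L [Item [Item a] + [Item lit]]]]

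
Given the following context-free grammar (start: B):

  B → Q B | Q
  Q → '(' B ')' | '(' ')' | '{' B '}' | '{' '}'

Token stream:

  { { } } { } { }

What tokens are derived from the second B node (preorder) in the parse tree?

{ }

[B [Q { [B [Q { }]] }] [B [Q { }] [B [Q { }]]]]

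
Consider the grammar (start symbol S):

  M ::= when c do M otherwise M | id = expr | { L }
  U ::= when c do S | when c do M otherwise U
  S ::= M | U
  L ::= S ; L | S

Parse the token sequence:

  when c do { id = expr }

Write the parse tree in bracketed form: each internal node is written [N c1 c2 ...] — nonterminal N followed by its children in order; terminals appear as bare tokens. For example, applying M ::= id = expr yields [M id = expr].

[S [U when c do [S [M { [L [S [M id = expr]]] }]]]]

S
U
when c do S
when c do M
when c do { L }
when c do { S }
when c do { M }
when c do { id = expr }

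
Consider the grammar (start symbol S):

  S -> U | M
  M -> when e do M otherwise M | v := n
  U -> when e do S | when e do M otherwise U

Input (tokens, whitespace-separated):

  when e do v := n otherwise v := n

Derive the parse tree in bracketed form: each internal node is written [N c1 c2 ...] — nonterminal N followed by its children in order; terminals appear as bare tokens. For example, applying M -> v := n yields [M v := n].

S
M
when e do M otherwise M
when e do v := n otherwise M
when e do v := n otherwise v := n

[S [M when e do [M v := n] otherwise [M v := n]]]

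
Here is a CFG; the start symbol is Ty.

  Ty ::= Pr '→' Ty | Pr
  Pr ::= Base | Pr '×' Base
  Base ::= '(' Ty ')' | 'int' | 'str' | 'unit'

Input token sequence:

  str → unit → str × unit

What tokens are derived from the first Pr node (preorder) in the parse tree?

[Ty [Pr [Base str]] → [Ty [Pr [Base unit]] → [Ty [Pr [Pr [Base str]] × [Base unit]]]]]

str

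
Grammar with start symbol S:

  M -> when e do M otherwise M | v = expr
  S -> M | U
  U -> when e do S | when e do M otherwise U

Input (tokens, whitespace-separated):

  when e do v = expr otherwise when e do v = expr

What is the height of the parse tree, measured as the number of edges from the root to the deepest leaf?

[S [U when e do [M v = expr] otherwise [U when e do [S [M v = expr]]]]]

5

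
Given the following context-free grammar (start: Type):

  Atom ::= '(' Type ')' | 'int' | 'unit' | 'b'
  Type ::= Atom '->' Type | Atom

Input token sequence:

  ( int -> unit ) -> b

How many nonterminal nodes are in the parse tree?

8

[Type [Atom ( [Type [Atom int] -> [Type [Atom unit]]] )] -> [Type [Atom b]]]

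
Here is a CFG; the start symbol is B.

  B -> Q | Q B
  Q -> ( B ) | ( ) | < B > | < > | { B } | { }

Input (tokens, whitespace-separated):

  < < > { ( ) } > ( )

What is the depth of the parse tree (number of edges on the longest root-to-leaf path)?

7

[B [Q < [B [Q < >] [B [Q { [B [Q ( )]] }]]] >] [B [Q ( )]]]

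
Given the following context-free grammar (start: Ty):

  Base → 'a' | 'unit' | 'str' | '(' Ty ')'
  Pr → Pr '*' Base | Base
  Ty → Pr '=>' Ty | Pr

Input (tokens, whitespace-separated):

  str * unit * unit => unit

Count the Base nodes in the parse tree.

4

[Ty [Pr [Pr [Pr [Base str]] * [Base unit]] * [Base unit]] => [Ty [Pr [Base unit]]]]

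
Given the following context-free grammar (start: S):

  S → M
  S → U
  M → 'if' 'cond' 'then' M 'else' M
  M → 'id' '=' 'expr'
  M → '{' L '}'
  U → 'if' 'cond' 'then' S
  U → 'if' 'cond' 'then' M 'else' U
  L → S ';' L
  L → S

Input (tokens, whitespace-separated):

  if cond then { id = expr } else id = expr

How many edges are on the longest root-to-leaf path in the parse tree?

[S [M if cond then [M { [L [S [M id = expr]]] }] else [M id = expr]]]

6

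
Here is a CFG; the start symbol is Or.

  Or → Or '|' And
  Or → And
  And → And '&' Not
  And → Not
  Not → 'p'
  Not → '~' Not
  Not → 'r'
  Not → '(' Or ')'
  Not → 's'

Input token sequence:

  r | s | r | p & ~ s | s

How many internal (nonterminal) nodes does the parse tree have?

[Or [Or [Or [Or [Or [And [Not r]]] | [And [Not s]]] | [And [Not r]]] | [And [And [Not p]] & [Not ~ [Not s]]]] | [And [Not s]]]

18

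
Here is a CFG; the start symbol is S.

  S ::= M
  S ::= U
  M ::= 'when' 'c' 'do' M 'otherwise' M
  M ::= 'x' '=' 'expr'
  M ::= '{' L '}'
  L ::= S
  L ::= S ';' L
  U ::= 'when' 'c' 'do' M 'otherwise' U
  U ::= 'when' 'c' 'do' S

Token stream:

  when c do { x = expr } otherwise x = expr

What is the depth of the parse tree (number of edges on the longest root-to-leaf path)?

6

[S [M when c do [M { [L [S [M x = expr]]] }] otherwise [M x = expr]]]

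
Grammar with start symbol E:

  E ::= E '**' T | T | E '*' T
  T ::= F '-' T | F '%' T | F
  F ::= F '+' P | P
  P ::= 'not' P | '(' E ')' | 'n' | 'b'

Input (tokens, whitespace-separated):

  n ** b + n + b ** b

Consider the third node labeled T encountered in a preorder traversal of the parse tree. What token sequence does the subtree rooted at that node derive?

b

[E [E [E [T [F [P n]]]] ** [T [F [F [F [P b]] + [P n]] + [P b]]]] ** [T [F [P b]]]]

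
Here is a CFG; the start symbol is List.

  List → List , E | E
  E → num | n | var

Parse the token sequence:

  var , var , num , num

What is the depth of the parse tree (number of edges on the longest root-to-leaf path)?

5

[List [List [List [List [E var]] , [E var]] , [E num]] , [E num]]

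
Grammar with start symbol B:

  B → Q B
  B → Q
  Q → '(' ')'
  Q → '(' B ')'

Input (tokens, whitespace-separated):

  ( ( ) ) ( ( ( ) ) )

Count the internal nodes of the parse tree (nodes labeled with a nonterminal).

[B [Q ( [B [Q ( )]] )] [B [Q ( [B [Q ( [B [Q ( )]] )]] )]]]

10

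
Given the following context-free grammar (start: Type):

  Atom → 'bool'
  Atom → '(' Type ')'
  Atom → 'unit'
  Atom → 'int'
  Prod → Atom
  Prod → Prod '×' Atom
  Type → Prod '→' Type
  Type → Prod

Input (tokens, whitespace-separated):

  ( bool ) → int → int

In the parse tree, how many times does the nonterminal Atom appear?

4

[Type [Prod [Atom ( [Type [Prod [Atom bool]]] )]] → [Type [Prod [Atom int]] → [Type [Prod [Atom int]]]]]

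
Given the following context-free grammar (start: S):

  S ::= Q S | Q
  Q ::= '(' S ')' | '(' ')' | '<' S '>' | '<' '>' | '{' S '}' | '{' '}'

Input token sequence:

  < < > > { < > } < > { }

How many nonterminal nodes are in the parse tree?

[S [Q < [S [Q < >]] >] [S [Q { [S [Q < >]] }] [S [Q < >] [S [Q { }]]]]]

12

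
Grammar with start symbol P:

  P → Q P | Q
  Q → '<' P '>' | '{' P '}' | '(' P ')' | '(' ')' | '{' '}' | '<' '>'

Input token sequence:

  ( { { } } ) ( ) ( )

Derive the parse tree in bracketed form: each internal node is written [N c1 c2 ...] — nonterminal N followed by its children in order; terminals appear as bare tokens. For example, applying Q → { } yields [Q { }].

P
Q P
( P ) P
( Q ) P
( { P } ) P
( { Q } ) P
( { { } } ) P
( { { } } ) Q P
( { { } } ) ( ) P
( { { } } ) ( ) Q
( { { } } ) ( ) ( )

[P [Q ( [P [Q { [P [Q { }]] }]] )] [P [Q ( )] [P [Q ( )]]]]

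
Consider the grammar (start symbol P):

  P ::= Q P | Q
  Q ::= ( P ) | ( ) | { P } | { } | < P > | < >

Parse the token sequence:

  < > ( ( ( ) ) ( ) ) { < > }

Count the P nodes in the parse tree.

[P [Q < >] [P [Q ( [P [Q ( [P [Q ( )]] )] [P [Q ( )]]] )] [P [Q { [P [Q < >]] }]]]]

7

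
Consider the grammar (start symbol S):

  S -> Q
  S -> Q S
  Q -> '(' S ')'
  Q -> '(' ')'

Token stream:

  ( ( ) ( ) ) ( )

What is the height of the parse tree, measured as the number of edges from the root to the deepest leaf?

5

[S [Q ( [S [Q ( )] [S [Q ( )]]] )] [S [Q ( )]]]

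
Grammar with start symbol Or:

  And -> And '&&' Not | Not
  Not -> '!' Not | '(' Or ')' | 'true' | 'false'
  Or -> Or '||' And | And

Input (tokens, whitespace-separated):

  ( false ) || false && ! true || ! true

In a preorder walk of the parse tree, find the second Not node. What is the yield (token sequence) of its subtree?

[Or [Or [Or [And [Not ( [Or [And [Not false]]] )]]] || [And [And [Not false]] && [Not ! [Not true]]]] || [And [Not ! [Not true]]]]

false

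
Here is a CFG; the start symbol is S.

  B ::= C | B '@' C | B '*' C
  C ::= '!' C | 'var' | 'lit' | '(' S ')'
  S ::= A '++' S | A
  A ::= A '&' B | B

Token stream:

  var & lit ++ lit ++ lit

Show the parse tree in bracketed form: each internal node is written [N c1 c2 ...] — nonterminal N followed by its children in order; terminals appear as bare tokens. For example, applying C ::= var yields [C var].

[S [A [A [B [C var]]] & [B [C lit]]] ++ [S [A [B [C lit]]] ++ [S [A [B [C lit]]]]]]

S
A ++ S
A & B ++ S
B & B ++ S
C & B ++ S
var & B ++ S
var & C ++ S
var & lit ++ S
var & lit ++ A ++ S
var & lit ++ B ++ S
var & lit ++ C ++ S
var & lit ++ lit ++ S
var & lit ++ lit ++ A
var & lit ++ lit ++ B
var & lit ++ lit ++ C
var & lit ++ lit ++ lit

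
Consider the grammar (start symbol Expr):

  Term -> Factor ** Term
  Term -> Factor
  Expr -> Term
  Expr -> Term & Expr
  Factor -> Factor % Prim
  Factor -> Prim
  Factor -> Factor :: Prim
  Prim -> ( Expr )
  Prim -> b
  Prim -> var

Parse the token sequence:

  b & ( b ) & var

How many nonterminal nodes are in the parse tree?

[Expr [Term [Factor [Prim b]]] & [Expr [Term [Factor [Prim ( [Expr [Term [Factor [Prim b]]]] )]]] & [Expr [Term [Factor [Prim var]]]]]]

16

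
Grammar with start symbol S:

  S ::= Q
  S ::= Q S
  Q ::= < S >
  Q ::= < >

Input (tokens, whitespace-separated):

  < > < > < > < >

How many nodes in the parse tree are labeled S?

[S [Q < >] [S [Q < >] [S [Q < >] [S [Q < >]]]]]

4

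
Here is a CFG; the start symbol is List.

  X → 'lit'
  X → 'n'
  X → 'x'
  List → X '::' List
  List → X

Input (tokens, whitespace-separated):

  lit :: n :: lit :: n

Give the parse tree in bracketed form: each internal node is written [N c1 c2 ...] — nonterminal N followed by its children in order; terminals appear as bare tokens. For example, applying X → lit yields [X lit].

[List [X lit] :: [List [X n] :: [List [X lit] :: [List [X n]]]]]

List
X :: List
lit :: List
lit :: X :: List
lit :: n :: List
lit :: n :: X :: List
lit :: n :: lit :: List
lit :: n :: lit :: X
lit :: n :: lit :: n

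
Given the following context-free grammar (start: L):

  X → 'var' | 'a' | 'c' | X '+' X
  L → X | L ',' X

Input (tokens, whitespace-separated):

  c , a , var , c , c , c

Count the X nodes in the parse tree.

6

[L [L [L [L [L [L [X c]] , [X a]] , [X var]] , [X c]] , [X c]] , [X c]]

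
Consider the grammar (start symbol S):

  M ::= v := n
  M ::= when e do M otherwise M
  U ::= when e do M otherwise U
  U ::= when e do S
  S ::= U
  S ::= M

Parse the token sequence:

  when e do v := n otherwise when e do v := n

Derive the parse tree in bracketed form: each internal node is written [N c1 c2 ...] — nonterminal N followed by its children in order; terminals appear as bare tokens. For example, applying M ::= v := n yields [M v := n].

[S [U when e do [M v := n] otherwise [U when e do [S [M v := n]]]]]

S
U
when e do M otherwise U
when e do v := n otherwise U
when e do v := n otherwise when e do S
when e do v := n otherwise when e do M
when e do v := n otherwise when e do v := n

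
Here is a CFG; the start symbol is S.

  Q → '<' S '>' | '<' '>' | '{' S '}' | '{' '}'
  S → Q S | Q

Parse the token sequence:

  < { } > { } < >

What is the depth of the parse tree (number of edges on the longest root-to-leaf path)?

4

[S [Q < [S [Q { }]] >] [S [Q { }] [S [Q < >]]]]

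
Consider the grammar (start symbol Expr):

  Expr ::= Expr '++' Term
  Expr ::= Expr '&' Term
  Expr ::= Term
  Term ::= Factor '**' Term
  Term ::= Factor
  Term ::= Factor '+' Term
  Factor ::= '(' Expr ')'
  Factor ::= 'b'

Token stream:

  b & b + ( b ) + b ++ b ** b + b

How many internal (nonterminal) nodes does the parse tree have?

20

[Expr [Expr [Expr [Term [Factor b]]] & [Term [Factor b] + [Term [Factor ( [Expr [Term [Factor b]]] )] + [Term [Factor b]]]]] ++ [Term [Factor b] ** [Term [Factor b] + [Term [Factor b]]]]]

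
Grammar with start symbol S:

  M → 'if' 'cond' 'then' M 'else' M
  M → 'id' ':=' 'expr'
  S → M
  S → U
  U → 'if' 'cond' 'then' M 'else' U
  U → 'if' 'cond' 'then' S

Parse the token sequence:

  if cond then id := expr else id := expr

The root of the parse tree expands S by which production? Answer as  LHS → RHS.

S → M

[S [M if cond then [M id := expr] else [M id := expr]]]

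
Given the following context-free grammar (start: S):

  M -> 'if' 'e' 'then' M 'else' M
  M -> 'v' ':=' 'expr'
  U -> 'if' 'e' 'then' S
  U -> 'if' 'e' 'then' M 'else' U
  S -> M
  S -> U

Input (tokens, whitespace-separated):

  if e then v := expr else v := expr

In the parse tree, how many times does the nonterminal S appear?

[S [M if e then [M v := expr] else [M v := expr]]]

1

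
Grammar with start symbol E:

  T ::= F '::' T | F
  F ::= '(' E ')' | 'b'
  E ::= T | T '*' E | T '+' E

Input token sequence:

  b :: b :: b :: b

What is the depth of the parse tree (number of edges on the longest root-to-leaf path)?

[E [T [F b] :: [T [F b] :: [T [F b] :: [T [F b]]]]]]

6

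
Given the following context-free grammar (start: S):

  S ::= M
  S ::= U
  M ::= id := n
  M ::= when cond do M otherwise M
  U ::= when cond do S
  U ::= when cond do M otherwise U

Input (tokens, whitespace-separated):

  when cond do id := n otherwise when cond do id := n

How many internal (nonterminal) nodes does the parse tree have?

[S [U when cond do [M id := n] otherwise [U when cond do [S [M id := n]]]]]

6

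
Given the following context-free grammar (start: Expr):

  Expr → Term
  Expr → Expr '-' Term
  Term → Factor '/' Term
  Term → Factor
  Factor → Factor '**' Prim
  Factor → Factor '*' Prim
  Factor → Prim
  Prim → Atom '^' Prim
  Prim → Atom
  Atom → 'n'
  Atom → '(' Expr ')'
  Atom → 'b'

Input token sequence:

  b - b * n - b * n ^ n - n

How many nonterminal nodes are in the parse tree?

[Expr [Expr [Expr [Expr [Term [Factor [Prim [Atom b]]]]] - [Term [Factor [Factor [Prim [Atom b]]] * [Prim [Atom n]]]]] - [Term [Factor [Factor [Prim [Atom b]]] * [Prim [Atom n] ^ [Prim [Atom n]]]]]] - [Term [Factor [Prim [Atom n]]]]]

28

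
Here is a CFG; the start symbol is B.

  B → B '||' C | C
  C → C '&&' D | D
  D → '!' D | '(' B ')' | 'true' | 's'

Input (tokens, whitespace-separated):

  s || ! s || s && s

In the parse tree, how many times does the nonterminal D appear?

[B [B [B [C [D s]]] || [C [D ! [D s]]]] || [C [C [D s]] && [D s]]]

5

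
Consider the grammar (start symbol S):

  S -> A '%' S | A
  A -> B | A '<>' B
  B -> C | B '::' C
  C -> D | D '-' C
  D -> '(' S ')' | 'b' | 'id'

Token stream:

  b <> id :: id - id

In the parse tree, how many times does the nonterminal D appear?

[S [A [A [B [C [D b]]]] <> [B [B [C [D id]]] :: [C [D id] - [C [D id]]]]]]

4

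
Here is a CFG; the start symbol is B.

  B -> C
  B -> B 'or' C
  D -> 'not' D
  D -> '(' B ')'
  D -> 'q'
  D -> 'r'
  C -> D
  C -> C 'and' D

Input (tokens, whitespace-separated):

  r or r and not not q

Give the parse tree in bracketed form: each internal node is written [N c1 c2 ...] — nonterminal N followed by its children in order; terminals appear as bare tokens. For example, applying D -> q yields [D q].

[B [B [C [D r]]] or [C [C [D r]] and [D not [D not [D q]]]]]

B
B or C
C or C
D or C
r or C
r or C and D
r or D and D
r or r and D
r or r and not D
r or r and not not D
r or r and not not q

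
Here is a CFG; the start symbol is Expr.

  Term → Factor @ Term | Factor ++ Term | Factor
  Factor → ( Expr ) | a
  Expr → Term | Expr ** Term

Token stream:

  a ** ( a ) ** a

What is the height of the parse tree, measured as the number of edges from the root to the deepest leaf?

7

[Expr [Expr [Expr [Term [Factor a]]] ** [Term [Factor ( [Expr [Term [Factor a]]] )]]] ** [Term [Factor a]]]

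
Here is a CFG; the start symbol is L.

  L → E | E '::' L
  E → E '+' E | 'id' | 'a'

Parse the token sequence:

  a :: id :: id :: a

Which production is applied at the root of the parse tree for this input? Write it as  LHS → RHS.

L → E '::' L

[L [E a] :: [L [E id] :: [L [E id] :: [L [E a]]]]]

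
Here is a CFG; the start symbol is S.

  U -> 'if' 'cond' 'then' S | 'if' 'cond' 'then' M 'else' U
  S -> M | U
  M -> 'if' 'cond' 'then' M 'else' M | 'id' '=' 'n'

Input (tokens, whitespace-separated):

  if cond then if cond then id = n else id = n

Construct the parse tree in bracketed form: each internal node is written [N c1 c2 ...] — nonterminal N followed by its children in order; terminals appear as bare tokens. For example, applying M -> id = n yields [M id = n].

[S [U if cond then [S [M if cond then [M id = n] else [M id = n]]]]]

S
U
if cond then S
if cond then M
if cond then if cond then M else M
if cond then if cond then id = n else M
if cond then if cond then id = n else id = n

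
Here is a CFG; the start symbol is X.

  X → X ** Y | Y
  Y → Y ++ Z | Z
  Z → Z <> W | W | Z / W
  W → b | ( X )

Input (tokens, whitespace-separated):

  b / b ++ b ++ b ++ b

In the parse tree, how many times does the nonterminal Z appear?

[X [Y [Y [Y [Y [Z [Z [W b]] / [W b]]] ++ [Z [W b]]] ++ [Z [W b]]] ++ [Z [W b]]]]

5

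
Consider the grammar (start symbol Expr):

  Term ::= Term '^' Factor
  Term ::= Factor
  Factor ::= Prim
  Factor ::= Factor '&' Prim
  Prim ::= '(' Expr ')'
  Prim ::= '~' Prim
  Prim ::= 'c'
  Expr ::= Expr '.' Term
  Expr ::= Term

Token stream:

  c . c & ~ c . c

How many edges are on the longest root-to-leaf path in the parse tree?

[Expr [Expr [Expr [Term [Factor [Prim c]]]] . [Term [Factor [Factor [Prim c]] & [Prim ~ [Prim c]]]]] . [Term [Factor [Prim c]]]]

6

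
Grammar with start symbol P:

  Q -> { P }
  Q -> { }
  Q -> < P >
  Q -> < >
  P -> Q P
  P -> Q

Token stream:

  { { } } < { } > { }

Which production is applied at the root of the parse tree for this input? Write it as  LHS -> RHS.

[P [Q { [P [Q { }]] }] [P [Q < [P [Q { }]] >] [P [Q { }]]]]

P -> Q P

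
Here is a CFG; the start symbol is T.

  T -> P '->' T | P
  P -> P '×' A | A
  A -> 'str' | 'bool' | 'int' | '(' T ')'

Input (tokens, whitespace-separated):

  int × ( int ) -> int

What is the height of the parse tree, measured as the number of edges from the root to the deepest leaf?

6

[T [P [P [A int]] × [A ( [T [P [A int]]] )]] -> [T [P [A int]]]]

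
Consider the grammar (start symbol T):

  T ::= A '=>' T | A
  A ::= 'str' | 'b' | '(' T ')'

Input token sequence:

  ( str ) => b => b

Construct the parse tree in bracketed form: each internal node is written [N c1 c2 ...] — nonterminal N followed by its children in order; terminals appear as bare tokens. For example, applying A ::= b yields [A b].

[T [A ( [T [A str]] )] => [T [A b] => [T [A b]]]]

T
A => T
( T ) => T
( A ) => T
( str ) => T
( str ) => A => T
( str ) => b => T
( str ) => b => A
( str ) => b => b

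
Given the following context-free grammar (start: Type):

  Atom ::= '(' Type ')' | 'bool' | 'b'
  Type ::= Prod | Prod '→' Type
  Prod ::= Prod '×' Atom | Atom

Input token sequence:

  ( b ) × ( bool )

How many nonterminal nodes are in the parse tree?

[Type [Prod [Prod [Atom ( [Type [Prod [Atom b]]] )]] × [Atom ( [Type [Prod [Atom bool]]] )]]]

11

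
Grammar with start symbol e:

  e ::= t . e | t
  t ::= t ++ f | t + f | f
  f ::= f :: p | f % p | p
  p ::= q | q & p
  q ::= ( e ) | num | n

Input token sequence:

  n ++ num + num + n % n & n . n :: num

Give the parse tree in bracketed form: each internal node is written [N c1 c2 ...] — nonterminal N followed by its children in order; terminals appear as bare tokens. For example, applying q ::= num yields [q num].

[e [t [t [t [t [f [p [q n]]]] ++ [f [p [q num]]]] + [f [p [q num]]]] + [f [f [p [q n]]] % [p [q n] & [p [q n]]]]] . [e [t [f [f [p [q n]]] :: [p [q num]]]]]]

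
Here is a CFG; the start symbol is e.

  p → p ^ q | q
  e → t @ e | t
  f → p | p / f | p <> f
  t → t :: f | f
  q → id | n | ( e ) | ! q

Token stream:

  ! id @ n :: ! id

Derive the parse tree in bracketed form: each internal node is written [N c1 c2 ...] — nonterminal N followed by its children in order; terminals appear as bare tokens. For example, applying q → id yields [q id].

e
t @ e
f @ e
p @ e
q @ e
! q @ e
! id @ e
! id @ t
! id @ t :: f
! id @ f :: f
! id @ p :: f
! id @ q :: f
! id @ n :: f
! id @ n :: p
! id @ n :: q
! id @ n :: ! q
! id @ n :: ! id

[e [t [f [p [q ! [q id]]]]] @ [e [t [t [f [p [q n]]]] :: [f [p [q ! [q id]]]]]]]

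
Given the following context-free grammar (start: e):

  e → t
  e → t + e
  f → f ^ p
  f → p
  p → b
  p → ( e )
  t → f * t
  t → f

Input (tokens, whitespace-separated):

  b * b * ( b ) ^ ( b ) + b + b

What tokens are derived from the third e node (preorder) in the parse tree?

b

[e [t [f [p b]] * [t [f [p b]] * [t [f [f [p ( [e [t [f [p b]]]] )]] ^ [p ( [e [t [f [p b]]]] )]]]]] + [e [t [f [p b]]] + [e [t [f [p b]]]]]]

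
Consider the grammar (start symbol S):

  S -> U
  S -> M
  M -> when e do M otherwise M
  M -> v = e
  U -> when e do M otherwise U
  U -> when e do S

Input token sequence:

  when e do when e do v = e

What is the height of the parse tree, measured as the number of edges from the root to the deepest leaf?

[S [U when e do [S [U when e do [S [M v = e]]]]]]

6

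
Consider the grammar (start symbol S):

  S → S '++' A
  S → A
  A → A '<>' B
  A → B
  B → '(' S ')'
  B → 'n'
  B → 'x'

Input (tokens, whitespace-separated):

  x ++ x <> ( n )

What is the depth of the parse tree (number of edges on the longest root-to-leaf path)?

[S [S [A [B x]]] ++ [A [A [B x]] <> [B ( [S [A [B n]]] )]]]

6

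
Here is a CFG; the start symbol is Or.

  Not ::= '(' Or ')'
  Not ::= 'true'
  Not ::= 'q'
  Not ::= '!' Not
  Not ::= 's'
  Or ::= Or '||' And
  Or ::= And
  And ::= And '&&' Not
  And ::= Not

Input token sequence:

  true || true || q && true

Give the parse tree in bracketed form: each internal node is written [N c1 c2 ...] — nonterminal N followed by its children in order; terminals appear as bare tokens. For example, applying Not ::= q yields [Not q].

Or
Or || And
Or || And || And
And || And || And
Not || And || And
true || And || And
true || Not || And
true || true || And
true || true || And && Not
true || true || Not && Not
true || true || q && Not
true || true || q && true

[Or [Or [Or [And [Not true]]] || [And [Not true]]] || [And [And [Not q]] && [Not true]]]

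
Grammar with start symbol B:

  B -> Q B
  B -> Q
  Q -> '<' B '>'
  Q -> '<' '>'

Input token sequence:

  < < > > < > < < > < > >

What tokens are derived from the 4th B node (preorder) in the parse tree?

< < > < > >

[B [Q < [B [Q < >]] >] [B [Q < >] [B [Q < [B [Q < >] [B [Q < >]]] >]]]]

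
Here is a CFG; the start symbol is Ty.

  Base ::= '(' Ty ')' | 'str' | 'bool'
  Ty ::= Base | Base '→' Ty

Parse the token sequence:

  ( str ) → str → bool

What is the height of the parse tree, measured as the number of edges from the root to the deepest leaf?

[Ty [Base ( [Ty [Base str]] )] → [Ty [Base str] → [Ty [Base bool]]]]

4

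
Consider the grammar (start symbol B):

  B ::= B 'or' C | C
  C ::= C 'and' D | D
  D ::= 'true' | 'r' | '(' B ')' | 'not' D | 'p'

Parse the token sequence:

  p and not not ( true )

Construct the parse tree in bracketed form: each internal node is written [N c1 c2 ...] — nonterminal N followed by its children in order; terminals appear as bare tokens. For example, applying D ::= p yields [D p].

[B [C [C [D p]] and [D not [D not [D ( [B [C [D true]]] )]]]]]

B
C
C and D
D and D
p and D
p and not D
p and not not D
p and not not ( B )
p and not not ( C )
p and not not ( D )
p and not not ( true )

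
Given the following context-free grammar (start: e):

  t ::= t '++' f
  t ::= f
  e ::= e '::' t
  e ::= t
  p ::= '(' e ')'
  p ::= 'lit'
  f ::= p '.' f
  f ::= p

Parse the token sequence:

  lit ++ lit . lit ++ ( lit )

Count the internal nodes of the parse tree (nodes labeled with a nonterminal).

[e [t [t [t [f [p lit]]] ++ [f [p lit] . [f [p lit]]]] ++ [f [p ( [e [t [f [p lit]]]] )]]]]

16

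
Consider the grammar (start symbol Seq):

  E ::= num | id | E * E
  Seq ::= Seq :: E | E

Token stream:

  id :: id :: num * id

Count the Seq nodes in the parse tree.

[Seq [Seq [Seq [E id]] :: [E id]] :: [E [E num] * [E id]]]

3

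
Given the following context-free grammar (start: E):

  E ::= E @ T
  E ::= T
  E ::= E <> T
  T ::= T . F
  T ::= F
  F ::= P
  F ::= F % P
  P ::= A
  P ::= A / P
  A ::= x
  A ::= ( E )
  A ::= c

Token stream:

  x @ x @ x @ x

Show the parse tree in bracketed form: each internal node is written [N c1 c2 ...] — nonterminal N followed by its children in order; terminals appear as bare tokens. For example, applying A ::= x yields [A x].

E
E @ T
E @ T @ T
E @ T @ T @ T
T @ T @ T @ T
F @ T @ T @ T
P @ T @ T @ T
A @ T @ T @ T
x @ T @ T @ T
x @ F @ T @ T
x @ P @ T @ T
x @ A @ T @ T
x @ x @ T @ T
x @ x @ F @ T
x @ x @ P @ T
x @ x @ A @ T
x @ x @ x @ T
x @ x @ x @ F
x @ x @ x @ P
x @ x @ x @ A
x @ x @ x @ x

[E [E [E [E [T [F [P [A x]]]]] @ [T [F [P [A x]]]]] @ [T [F [P [A x]]]]] @ [T [F [P [A x]]]]]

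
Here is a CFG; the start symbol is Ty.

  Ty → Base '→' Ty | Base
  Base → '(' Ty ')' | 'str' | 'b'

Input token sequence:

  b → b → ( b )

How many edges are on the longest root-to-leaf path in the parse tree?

[Ty [Base b] → [Ty [Base b] → [Ty [Base ( [Ty [Base b]] )]]]]

6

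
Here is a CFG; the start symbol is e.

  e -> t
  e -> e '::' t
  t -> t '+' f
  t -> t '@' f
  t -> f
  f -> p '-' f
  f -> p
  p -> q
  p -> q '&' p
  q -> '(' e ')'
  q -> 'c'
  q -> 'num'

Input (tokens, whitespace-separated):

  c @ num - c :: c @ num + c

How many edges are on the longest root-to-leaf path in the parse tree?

[e [e [t [t [f [p [q c]]]] @ [f [p [q num]] - [f [p [q c]]]]]] :: [t [t [t [f [p [q c]]]] @ [f [p [q num]]]] + [f [p [q c]]]]]

7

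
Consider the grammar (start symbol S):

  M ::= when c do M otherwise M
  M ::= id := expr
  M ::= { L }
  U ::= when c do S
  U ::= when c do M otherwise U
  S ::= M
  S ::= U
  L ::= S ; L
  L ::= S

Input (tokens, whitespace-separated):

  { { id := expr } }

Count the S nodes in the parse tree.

[S [M { [L [S [M { [L [S [M id := expr]]] }]]] }]]

3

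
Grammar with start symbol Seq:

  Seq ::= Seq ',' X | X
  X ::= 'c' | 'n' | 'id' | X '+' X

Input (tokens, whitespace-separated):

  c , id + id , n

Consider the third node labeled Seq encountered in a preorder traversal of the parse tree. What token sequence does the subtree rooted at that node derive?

c

[Seq [Seq [Seq [X c]] , [X [X id] + [X id]]] , [X n]]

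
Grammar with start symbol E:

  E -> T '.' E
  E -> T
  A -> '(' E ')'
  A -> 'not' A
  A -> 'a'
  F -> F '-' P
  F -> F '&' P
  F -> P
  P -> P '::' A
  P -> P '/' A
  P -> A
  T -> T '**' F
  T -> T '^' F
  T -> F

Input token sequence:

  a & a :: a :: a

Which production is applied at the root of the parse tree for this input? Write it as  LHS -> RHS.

[E [T [F [F [P [A a]]] & [P [P [P [A a]] :: [A a]] :: [A a]]]]]

E -> T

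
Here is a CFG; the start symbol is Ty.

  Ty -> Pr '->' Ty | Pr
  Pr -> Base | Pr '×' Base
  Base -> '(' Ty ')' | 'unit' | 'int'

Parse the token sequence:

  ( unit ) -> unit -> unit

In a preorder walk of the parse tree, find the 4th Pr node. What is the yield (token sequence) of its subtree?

unit

[Ty [Pr [Base ( [Ty [Pr [Base unit]]] )]] -> [Ty [Pr [Base unit]] -> [Ty [Pr [Base unit]]]]]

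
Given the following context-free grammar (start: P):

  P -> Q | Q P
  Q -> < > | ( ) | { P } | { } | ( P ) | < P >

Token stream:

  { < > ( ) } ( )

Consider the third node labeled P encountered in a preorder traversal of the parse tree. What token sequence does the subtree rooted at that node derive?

[P [Q { [P [Q < >] [P [Q ( )]]] }] [P [Q ( )]]]

( )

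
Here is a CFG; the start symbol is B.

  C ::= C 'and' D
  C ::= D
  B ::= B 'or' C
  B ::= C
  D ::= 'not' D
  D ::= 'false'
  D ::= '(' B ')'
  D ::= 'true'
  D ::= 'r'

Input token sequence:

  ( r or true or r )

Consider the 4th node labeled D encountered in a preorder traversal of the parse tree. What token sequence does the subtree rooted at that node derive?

r

[B [C [D ( [B [B [B [C [D r]]] or [C [D true]]] or [C [D r]]] )]]]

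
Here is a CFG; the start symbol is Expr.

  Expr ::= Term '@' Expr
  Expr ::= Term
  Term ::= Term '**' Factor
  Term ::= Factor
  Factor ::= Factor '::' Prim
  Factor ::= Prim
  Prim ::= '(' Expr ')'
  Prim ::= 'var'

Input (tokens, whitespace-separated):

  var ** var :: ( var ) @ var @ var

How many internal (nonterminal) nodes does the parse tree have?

[Expr [Term [Term [Factor [Prim var]]] ** [Factor [Factor [Prim var]] :: [Prim ( [Expr [Term [Factor [Prim var]]]] )]]] @ [Expr [Term [Factor [Prim var]]] @ [Expr [Term [Factor [Prim var]]]]]]

21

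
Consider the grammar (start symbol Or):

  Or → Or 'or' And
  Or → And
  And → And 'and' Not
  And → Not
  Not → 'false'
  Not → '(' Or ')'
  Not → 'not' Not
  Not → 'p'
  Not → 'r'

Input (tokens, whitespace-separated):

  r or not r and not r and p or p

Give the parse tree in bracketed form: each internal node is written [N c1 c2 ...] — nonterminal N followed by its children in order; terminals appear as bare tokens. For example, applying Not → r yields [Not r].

[Or [Or [Or [And [Not r]]] or [And [And [And [Not not [Not r]]] and [Not not [Not r]]] and [Not p]]] or [And [Not p]]]

Or
Or or And
Or or And or And
And or And or And
Not or And or And
r or And or And
r or And and Not or And
r or And and Not and Not or And
r or Not and Not and Not or And
r or not Not and Not and Not or And
r or not r and Not and Not or And
r or not r and not Not and Not or And
r or not r and not r and Not or And
r or not r and not r and p or And
r or not r and not r and p or Not
r or not r and not r and p or p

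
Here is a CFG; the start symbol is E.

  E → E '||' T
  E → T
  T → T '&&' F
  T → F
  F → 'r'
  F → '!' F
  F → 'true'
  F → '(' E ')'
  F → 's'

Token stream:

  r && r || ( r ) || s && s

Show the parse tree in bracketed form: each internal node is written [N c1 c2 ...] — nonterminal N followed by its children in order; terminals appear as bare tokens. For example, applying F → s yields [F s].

[E [E [E [T [T [F r]] && [F r]]] || [T [F ( [E [T [F r]]] )]]] || [T [T [F s]] && [F s]]]

E
E || T
E || T || T
T || T || T
T && F || T || T
F && F || T || T
r && F || T || T
r && r || T || T
r && r || F || T
r && r || ( E ) || T
r && r || ( T ) || T
r && r || ( F ) || T
r && r || ( r ) || T
r && r || ( r ) || T && F
r && r || ( r ) || F && F
r && r || ( r ) || s && F
r && r || ( r ) || s && s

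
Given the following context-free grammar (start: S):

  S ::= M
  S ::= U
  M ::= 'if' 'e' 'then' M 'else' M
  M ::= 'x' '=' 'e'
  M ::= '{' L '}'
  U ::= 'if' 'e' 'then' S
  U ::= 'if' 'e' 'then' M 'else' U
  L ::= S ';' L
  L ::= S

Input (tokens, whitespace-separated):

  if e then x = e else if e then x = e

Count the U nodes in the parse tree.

[S [U if e then [M x = e] else [U if e then [S [M x = e]]]]]

2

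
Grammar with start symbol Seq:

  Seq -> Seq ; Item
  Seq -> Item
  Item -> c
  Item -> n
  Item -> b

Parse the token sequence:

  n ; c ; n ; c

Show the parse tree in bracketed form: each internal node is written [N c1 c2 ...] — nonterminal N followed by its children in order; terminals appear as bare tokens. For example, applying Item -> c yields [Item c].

Seq
Seq ; Item
Seq ; Item ; Item
Seq ; Item ; Item ; Item
Item ; Item ; Item ; Item
n ; Item ; Item ; Item
n ; c ; Item ; Item
n ; c ; n ; Item
n ; c ; n ; c

[Seq [Seq [Seq [Seq [Item n]] ; [Item c]] ; [Item n]] ; [Item c]]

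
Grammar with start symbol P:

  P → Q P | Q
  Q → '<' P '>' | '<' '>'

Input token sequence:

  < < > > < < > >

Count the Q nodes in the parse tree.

[P [Q < [P [Q < >]] >] [P [Q < [P [Q < >]] >]]]

4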